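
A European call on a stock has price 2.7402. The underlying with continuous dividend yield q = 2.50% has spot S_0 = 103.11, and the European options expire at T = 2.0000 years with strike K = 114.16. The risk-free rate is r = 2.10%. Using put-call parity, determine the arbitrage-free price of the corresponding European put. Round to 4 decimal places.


Answer: Put price = 14.1235

Derivation:
Put-call parity: C - P = S_0 * exp(-qT) - K * exp(-rT).
S_0 * exp(-qT) = 103.1100 * 0.95122942 = 98.08126596
K * exp(-rT) = 114.1600 * 0.95886978 = 109.46457415
P = C - S*exp(-qT) + K*exp(-rT)
P = 2.7402 - 98.08126596 + 109.46457415 = 14.1235


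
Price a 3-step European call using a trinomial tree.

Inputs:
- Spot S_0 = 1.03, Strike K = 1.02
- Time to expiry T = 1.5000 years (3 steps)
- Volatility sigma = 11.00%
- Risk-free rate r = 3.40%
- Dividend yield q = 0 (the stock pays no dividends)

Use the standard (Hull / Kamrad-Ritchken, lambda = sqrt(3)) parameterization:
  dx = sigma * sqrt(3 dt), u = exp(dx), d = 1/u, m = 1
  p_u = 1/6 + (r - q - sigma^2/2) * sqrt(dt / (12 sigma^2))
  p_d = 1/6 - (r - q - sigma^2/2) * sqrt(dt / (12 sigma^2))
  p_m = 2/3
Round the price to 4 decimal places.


Answer: Price = V(0,0) = 0.0852

Derivation:
dt = T/N = 0.500000; dx = sigma*sqrt(3*dt) = 0.134722
u = exp(dx) = 1.144219; d = 1/u = 0.873959
p_u = 0.218533, p_m = 0.666667, p_d = 0.114801
Discount per step: exp(-r*dt) = 0.983144
Stock lattice S(k, j) with j the centered position index:
  k=0: S(0,+0) = 1.0300
  k=1: S(1,-1) = 0.9002; S(1,+0) = 1.0300; S(1,+1) = 1.1785
  k=2: S(2,-2) = 0.7867; S(2,-1) = 0.9002; S(2,+0) = 1.0300; S(2,+1) = 1.1785; S(2,+2) = 1.3485
  k=3: S(3,-3) = 0.6876; S(3,-2) = 0.7867; S(3,-1) = 0.9002; S(3,+0) = 1.0300; S(3,+1) = 1.1785; S(3,+2) = 1.3485; S(3,+3) = 1.5430
Terminal payoffs V(N, j) = max(S_T - K, 0):
  V(3,-3) = 0.000000; V(3,-2) = 0.000000; V(3,-1) = 0.000000; V(3,+0) = 0.010000; V(3,+1) = 0.158545; V(3,+2) = 0.328513; V(3,+3) = 0.522994
Backward induction: V(k, j) = exp(-r*dt) * [p_u * V(k+1, j+1) + p_m * V(k+1, j) + p_d * V(k+1, j-1)]
  V(2,-2) = exp(-r*dt) * [p_u*0.000000 + p_m*0.000000 + p_d*0.000000] = 0.000000
  V(2,-1) = exp(-r*dt) * [p_u*0.010000 + p_m*0.000000 + p_d*0.000000] = 0.002148
  V(2,+0) = exp(-r*dt) * [p_u*0.158545 + p_m*0.010000 + p_d*0.000000] = 0.040618
  V(2,+1) = exp(-r*dt) * [p_u*0.328513 + p_m*0.158545 + p_d*0.010000] = 0.175625
  V(2,+2) = exp(-r*dt) * [p_u*0.522994 + p_m*0.328513 + p_d*0.158545] = 0.345576
  V(1,-1) = exp(-r*dt) * [p_u*0.040618 + p_m*0.002148 + p_d*0.000000] = 0.010135
  V(1,+0) = exp(-r*dt) * [p_u*0.175625 + p_m*0.040618 + p_d*0.002148] = 0.064597
  V(1,+1) = exp(-r*dt) * [p_u*0.345576 + p_m*0.175625 + p_d*0.040618] = 0.193940
  V(0,+0) = exp(-r*dt) * [p_u*0.193940 + p_m*0.064597 + p_d*0.010135] = 0.085151


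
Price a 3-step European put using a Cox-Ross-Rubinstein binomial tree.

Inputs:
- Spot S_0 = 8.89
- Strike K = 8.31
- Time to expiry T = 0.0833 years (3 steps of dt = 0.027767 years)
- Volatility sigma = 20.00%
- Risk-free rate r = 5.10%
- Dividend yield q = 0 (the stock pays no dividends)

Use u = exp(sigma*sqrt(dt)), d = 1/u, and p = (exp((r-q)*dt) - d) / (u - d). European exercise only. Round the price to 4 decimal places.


dt = T/N = 0.027767
u = exp(sigma*sqrt(dt)) = 1.033888; d = 1/u = 0.967223
p = (exp((r-q)*dt) - d) / (u - d) = 0.512926
Discount per step: exp(-r*dt) = 0.998585
Stock lattice S(k, i) with i counting down-moves:
  k=0: S(0,0) = 8.8900
  k=1: S(1,0) = 9.1913; S(1,1) = 8.5986
  k=2: S(2,0) = 9.5027; S(2,1) = 8.8900; S(2,2) = 8.3168
  k=3: S(3,0) = 9.8248; S(3,1) = 9.1913; S(3,2) = 8.5986; S(3,3) = 8.0442
Terminal payoffs V(N, i) = max(K - S_T, 0):
  V(3,0) = 0.000000; V(3,1) = 0.000000; V(3,2) = 0.000000; V(3,3) = 0.265834
Backward induction: V(k, i) = exp(-r*dt) * [p * V(k+1, i) + (1-p) * V(k+1, i+1)].
  V(2,0) = exp(-r*dt) * [p*0.000000 + (1-p)*0.000000] = 0.000000
  V(2,1) = exp(-r*dt) * [p*0.000000 + (1-p)*0.000000] = 0.000000
  V(2,2) = exp(-r*dt) * [p*0.000000 + (1-p)*0.265834] = 0.129298
  V(1,0) = exp(-r*dt) * [p*0.000000 + (1-p)*0.000000] = 0.000000
  V(1,1) = exp(-r*dt) * [p*0.000000 + (1-p)*0.129298] = 0.062888
  V(0,0) = exp(-r*dt) * [p*0.000000 + (1-p)*0.062888] = 0.030588

Answer: Price = V(0,0) = 0.0306


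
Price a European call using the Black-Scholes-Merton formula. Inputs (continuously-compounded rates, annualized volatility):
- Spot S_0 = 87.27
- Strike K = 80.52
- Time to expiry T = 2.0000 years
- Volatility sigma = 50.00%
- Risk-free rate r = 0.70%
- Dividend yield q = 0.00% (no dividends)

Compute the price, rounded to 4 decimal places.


d1 = (ln(S/K) + (r - q + 0.5*sigma^2) * T) / (sigma * sqrt(T)) = 0.48719821
d2 = d1 - sigma * sqrt(T) = -0.21990857
exp(-rT) = 0.98609754; exp(-qT) = 1.00000000
C = S_0 * exp(-qT) * N(d1) - K * exp(-rT) * N(d2)
N(d1) = 0.68694106; N(d2) = 0.41297118
C = 87.2700 * 1.00000000 * 0.68694106 - 80.5200 * 0.98609754 * 0.41297118 = 27.1592

Answer: Price = 27.1592


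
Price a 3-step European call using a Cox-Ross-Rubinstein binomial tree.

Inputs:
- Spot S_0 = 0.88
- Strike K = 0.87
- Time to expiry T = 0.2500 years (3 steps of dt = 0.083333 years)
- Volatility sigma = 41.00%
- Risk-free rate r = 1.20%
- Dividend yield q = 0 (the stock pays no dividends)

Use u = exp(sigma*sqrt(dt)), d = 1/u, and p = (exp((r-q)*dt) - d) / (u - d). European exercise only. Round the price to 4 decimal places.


Answer: Price = V(0,0) = 0.0837

Derivation:
dt = T/N = 0.083333
u = exp(sigma*sqrt(dt)) = 1.125646; d = 1/u = 0.888379
p = (exp((r-q)*dt) - d) / (u - d) = 0.474662
Discount per step: exp(-r*dt) = 0.999000
Stock lattice S(k, i) with i counting down-moves:
  k=0: S(0,0) = 0.8800
  k=1: S(1,0) = 0.9906; S(1,1) = 0.7818
  k=2: S(2,0) = 1.1150; S(2,1) = 0.8800; S(2,2) = 0.6945
  k=3: S(3,0) = 1.2551; S(3,1) = 0.9906; S(3,2) = 0.7818; S(3,3) = 0.6170
Terminal payoffs V(N, i) = max(S_T - K, 0):
  V(3,0) = 0.385127; V(3,1) = 0.120568; V(3,2) = 0.000000; V(3,3) = 0.000000
Backward induction: V(k, i) = exp(-r*dt) * [p * V(k+1, i) + (1-p) * V(k+1, i+1)].
  V(2,0) = exp(-r*dt) * [p*0.385127 + (1-p)*0.120568] = 0.245898
  V(2,1) = exp(-r*dt) * [p*0.120568 + (1-p)*0.000000] = 0.057172
  V(2,2) = exp(-r*dt) * [p*0.000000 + (1-p)*0.000000] = 0.000000
  V(1,0) = exp(-r*dt) * [p*0.245898 + (1-p)*0.057172] = 0.146607
  V(1,1) = exp(-r*dt) * [p*0.057172 + (1-p)*0.000000] = 0.027110
  V(0,0) = exp(-r*dt) * [p*0.146607 + (1-p)*0.027110] = 0.083747


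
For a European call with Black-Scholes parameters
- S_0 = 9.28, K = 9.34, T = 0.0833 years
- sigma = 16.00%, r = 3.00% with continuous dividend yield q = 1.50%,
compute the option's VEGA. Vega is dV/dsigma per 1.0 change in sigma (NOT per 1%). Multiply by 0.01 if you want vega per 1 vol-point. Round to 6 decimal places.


Answer: Vega = 1.062923

Derivation:
d1 = -0.0894126084; d2 = -0.1355913914
phi(d1) = 0.3973507685; exp(-qT) = 0.9987512803; exp(-rT) = 0.9975041199
Vega = S * exp(-qT) * phi(d1) * sqrt(T) = 9.2800 * 0.9987512803 * 0.3973507685 * 0.2886173938 = 1.062923


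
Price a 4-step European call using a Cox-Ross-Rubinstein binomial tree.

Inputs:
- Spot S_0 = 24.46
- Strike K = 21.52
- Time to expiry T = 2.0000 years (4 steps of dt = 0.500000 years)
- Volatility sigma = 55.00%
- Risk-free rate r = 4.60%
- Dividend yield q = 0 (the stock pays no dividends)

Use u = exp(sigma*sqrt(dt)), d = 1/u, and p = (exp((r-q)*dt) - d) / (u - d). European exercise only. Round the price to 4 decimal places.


dt = T/N = 0.500000
u = exp(sigma*sqrt(dt)) = 1.475370; d = 1/u = 0.677796
p = (exp((r-q)*dt) - d) / (u - d) = 0.433152
Discount per step: exp(-r*dt) = 0.977262
Stock lattice S(k, i) with i counting down-moves:
  k=0: S(0,0) = 24.4600
  k=1: S(1,0) = 36.0875; S(1,1) = 16.5789
  k=2: S(2,0) = 53.2425; S(2,1) = 24.4600; S(2,2) = 11.2371
  k=3: S(3,0) = 78.5524; S(3,1) = 36.0875; S(3,2) = 16.5789; S(3,3) = 7.6165
  k=4: S(4,0) = 115.8938; S(4,1) = 53.2425; S(4,2) = 24.4600; S(4,3) = 11.2371; S(4,4) = 5.1624
Terminal payoffs V(N, i) = max(S_T - K, 0):
  V(4,0) = 94.373776; V(4,1) = 31.722481; V(4,2) = 2.940000; V(4,3) = 0.000000; V(4,4) = 0.000000
Backward induction: V(k, i) = exp(-r*dt) * [p * V(k+1, i) + (1-p) * V(k+1, i+1)].
  V(3,0) = exp(-r*dt) * [p*94.373776 + (1-p)*31.722481] = 57.521664
  V(3,1) = exp(-r*dt) * [p*31.722481 + (1-p)*2.940000] = 15.056859
  V(3,2) = exp(-r*dt) * [p*2.940000 + (1-p)*0.000000] = 1.244510
  V(3,3) = exp(-r*dt) * [p*0.000000 + (1-p)*0.000000] = 0.000000
  V(2,0) = exp(-r*dt) * [p*57.521664 + (1-p)*15.056859] = 32.689978
  V(2,1) = exp(-r*dt) * [p*15.056859 + (1-p)*1.244510] = 7.063020
  V(2,2) = exp(-r*dt) * [p*1.244510 + (1-p)*0.000000] = 0.526805
  V(1,0) = exp(-r*dt) * [p*32.689978 + (1-p)*7.063020] = 17.750390
  V(1,1) = exp(-r*dt) * [p*7.063020 + (1-p)*0.526805] = 3.281625
  V(0,0) = exp(-r*dt) * [p*17.750390 + (1-p)*3.281625] = 9.331679

Answer: Price = V(0,0) = 9.3317


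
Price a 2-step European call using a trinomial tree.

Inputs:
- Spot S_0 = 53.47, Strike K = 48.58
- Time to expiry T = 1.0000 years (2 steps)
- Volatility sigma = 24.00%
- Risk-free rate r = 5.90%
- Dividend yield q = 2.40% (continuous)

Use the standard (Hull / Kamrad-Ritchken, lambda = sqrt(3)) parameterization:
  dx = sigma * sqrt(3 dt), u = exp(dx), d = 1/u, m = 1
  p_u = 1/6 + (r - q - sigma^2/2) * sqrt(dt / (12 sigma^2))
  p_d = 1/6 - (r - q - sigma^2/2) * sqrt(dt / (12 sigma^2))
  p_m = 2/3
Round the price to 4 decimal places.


dt = T/N = 0.500000; dx = sigma*sqrt(3*dt) = 0.293939
u = exp(dx) = 1.341702; d = 1/u = 0.745322
p_u = 0.171940, p_m = 0.666667, p_d = 0.161393
Discount per step: exp(-r*dt) = 0.970931
Stock lattice S(k, j) with j the centered position index:
  k=0: S(0,+0) = 53.4700
  k=1: S(1,-1) = 39.8524; S(1,+0) = 53.4700; S(1,+1) = 71.7408
  k=2: S(2,-2) = 29.7029; S(2,-1) = 39.8524; S(2,+0) = 53.4700; S(2,+1) = 71.7408; S(2,+2) = 96.2547
Terminal payoffs V(N, j) = max(S_T - K, 0):
  V(2,-2) = 0.000000; V(2,-1) = 0.000000; V(2,+0) = 4.890000; V(2,+1) = 23.160792; V(2,+2) = 47.674747
Backward induction: V(k, j) = exp(-r*dt) * [p_u * V(k+1, j+1) + p_m * V(k+1, j) + p_d * V(k+1, j-1)]
  V(1,-1) = exp(-r*dt) * [p_u*4.890000 + p_m*0.000000 + p_d*0.000000] = 0.816345
  V(1,+0) = exp(-r*dt) * [p_u*23.160792 + p_m*4.890000 + p_d*0.000000] = 7.031737
  V(1,+1) = exp(-r*dt) * [p_u*47.674747 + p_m*23.160792 + p_d*4.890000] = 23.716863
  V(0,+0) = exp(-r*dt) * [p_u*23.716863 + p_m*7.031737 + p_d*0.816345] = 8.638811

Answer: Price = V(0,0) = 8.6388


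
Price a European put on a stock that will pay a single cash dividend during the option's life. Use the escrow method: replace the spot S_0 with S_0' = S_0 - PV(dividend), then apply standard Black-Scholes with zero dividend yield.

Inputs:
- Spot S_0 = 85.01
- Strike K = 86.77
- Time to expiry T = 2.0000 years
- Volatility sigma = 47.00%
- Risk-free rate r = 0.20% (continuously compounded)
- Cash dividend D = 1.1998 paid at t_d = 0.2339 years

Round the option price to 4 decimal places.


Answer: Price = 23.4910

Derivation:
PV(D) = D * exp(-r * t_d) = 1.1998 * 0.99953231 = 1.19923886
S_0' = S_0 - PV(D) = 85.0100 - 1.19923886 = 83.81076114
d1 = (ln(S_0'/K) + (r + sigma^2/2)*T) / (sigma*sqrt(T)) = 0.28615329
d2 = d1 - sigma*sqrt(T) = -0.37852709
exp(-rT) = 0.99600799
N(-d1) = 0.38738036; N(-d2) = 0.64748046
P = K * exp(-rT) * N(-d2) - S_0' * N(-d1) = 86.7700 * 0.99600799 * 0.64748046 - 83.81076114 * 0.38738036 = 23.4910


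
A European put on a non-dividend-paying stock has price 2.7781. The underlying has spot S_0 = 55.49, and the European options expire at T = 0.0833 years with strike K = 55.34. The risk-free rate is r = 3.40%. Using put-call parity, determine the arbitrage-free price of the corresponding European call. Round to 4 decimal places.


Answer: Call price = 3.0846

Derivation:
Put-call parity: C - P = S_0 * exp(-qT) - K * exp(-rT).
S_0 * exp(-qT) = 55.4900 * 1.00000000 = 55.49000000
K * exp(-rT) = 55.3400 * 0.99717181 = 55.18348779
C = P + S*exp(-qT) - K*exp(-rT)
C = 2.7781 + 55.49000000 - 55.18348779 = 3.0846


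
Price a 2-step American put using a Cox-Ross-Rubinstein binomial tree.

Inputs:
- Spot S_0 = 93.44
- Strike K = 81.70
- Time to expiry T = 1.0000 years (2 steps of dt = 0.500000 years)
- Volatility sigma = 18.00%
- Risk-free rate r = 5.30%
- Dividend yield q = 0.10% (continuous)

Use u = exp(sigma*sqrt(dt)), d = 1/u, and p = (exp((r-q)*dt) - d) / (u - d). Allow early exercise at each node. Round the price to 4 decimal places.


dt = T/N = 0.500000
u = exp(sigma*sqrt(dt)) = 1.135734; d = 1/u = 0.880488
p = (exp((r-q)*dt) - d) / (u - d) = 0.571421
Discount per step: exp(-r*dt) = 0.973848
Stock lattice S(k, i) with i counting down-moves:
  k=0: S(0,0) = 93.4400
  k=1: S(1,0) = 106.1230; S(1,1) = 82.2728
  k=2: S(2,0) = 120.5275; S(2,1) = 93.4400; S(2,2) = 72.4402
Terminal payoffs V(N, i) = max(K - S_T, 0):
  V(2,0) = 0.000000; V(2,1) = 0.000000; V(2,2) = 9.259823
Backward induction: V(k, i) = exp(-r*dt) * [p * V(k+1, i) + (1-p) * V(k+1, i+1)]; then take max(V_cont, immediate exercise) for American.
  V(1,0) = exp(-r*dt) * [p*0.000000 + (1-p)*0.000000] = 0.000000; exercise = 0.000000; V(1,0) = max -> 0.000000
  V(1,1) = exp(-r*dt) * [p*0.000000 + (1-p)*9.259823] = 3.864778; exercise = 0.000000; V(1,1) = max -> 3.864778
  V(0,0) = exp(-r*dt) * [p*0.000000 + (1-p)*3.864778] = 1.613045; exercise = 0.000000; V(0,0) = max -> 1.613045

Answer: Price = V(0,0) = 1.6130


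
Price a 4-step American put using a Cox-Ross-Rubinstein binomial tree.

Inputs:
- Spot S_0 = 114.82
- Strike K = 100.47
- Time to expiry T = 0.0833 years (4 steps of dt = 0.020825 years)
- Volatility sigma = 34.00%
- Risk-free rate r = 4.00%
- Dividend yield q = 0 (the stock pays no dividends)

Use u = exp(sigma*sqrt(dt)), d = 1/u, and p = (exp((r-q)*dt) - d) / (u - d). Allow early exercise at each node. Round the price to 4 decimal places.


Answer: Price = V(0,0) = 0.3923

Derivation:
dt = T/N = 0.020825
u = exp(sigma*sqrt(dt)) = 1.050289; d = 1/u = 0.952119
p = (exp((r-q)*dt) - d) / (u - d) = 0.496225
Discount per step: exp(-r*dt) = 0.999167
Stock lattice S(k, i) with i counting down-moves:
  k=0: S(0,0) = 114.8200
  k=1: S(1,0) = 120.5941; S(1,1) = 109.3223
  k=2: S(2,0) = 126.6586; S(2,1) = 114.8200; S(2,2) = 104.0879
  k=3: S(3,0) = 133.0281; S(3,1) = 120.5941; S(3,2) = 109.3223; S(3,3) = 99.1041
  k=4: S(4,0) = 139.7179; S(4,1) = 126.6586; S(4,2) = 114.8200; S(4,3) = 104.0879; S(4,4) = 94.3589
Terminal payoffs V(N, i) = max(K - S_T, 0):
  V(4,0) = 0.000000; V(4,1) = 0.000000; V(4,2) = 0.000000; V(4,3) = 0.000000; V(4,4) = 6.111075
Backward induction: V(k, i) = exp(-r*dt) * [p * V(k+1, i) + (1-p) * V(k+1, i+1)]; then take max(V_cont, immediate exercise) for American.
  V(3,0) = exp(-r*dt) * [p*0.000000 + (1-p)*0.000000] = 0.000000; exercise = 0.000000; V(3,0) = max -> 0.000000
  V(3,1) = exp(-r*dt) * [p*0.000000 + (1-p)*0.000000] = 0.000000; exercise = 0.000000; V(3,1) = max -> 0.000000
  V(3,2) = exp(-r*dt) * [p*0.000000 + (1-p)*0.000000] = 0.000000; exercise = 0.000000; V(3,2) = max -> 0.000000
  V(3,3) = exp(-r*dt) * [p*0.000000 + (1-p)*6.111075] = 3.076043; exercise = 1.365900; V(3,3) = max -> 3.076043
  V(2,0) = exp(-r*dt) * [p*0.000000 + (1-p)*0.000000] = 0.000000; exercise = 0.000000; V(2,0) = max -> 0.000000
  V(2,1) = exp(-r*dt) * [p*0.000000 + (1-p)*0.000000] = 0.000000; exercise = 0.000000; V(2,1) = max -> 0.000000
  V(2,2) = exp(-r*dt) * [p*0.000000 + (1-p)*3.076043] = 1.548343; exercise = 0.000000; V(2,2) = max -> 1.548343
  V(1,0) = exp(-r*dt) * [p*0.000000 + (1-p)*0.000000] = 0.000000; exercise = 0.000000; V(1,0) = max -> 0.000000
  V(1,1) = exp(-r*dt) * [p*0.000000 + (1-p)*1.548343] = 0.779367; exercise = 0.000000; V(1,1) = max -> 0.779367
  V(0,0) = exp(-r*dt) * [p*0.000000 + (1-p)*0.779367] = 0.392299; exercise = 0.000000; V(0,0) = max -> 0.392299


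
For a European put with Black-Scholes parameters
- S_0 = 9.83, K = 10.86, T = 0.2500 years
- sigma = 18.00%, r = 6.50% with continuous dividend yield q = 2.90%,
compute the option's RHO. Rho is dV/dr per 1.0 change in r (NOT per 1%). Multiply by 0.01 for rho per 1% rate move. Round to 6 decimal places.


Answer: Rho = -2.280287

Derivation:
d1 = -0.9621931150; d2 = -1.0521931150
phi(d1) = 0.2511144850; exp(-qT) = 0.9927762179; exp(-rT) = 0.9838813190
N(-d2) = 0.8536445211
Rho = -K*T*exp(-rT)*N(-d2) = -10.8600 * 0.2500 * 0.9838813190 * 0.8536445211 = -2.280287


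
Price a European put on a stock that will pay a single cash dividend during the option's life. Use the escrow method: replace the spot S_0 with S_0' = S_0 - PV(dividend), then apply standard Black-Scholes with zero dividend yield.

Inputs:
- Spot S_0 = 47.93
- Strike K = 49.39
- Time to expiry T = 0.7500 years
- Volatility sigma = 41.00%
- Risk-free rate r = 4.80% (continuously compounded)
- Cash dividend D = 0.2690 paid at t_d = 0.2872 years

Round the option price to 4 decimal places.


Answer: Price = 6.7045

Derivation:
PV(D) = D * exp(-r * t_d) = 0.2690 * 0.98630899 = 0.26531712
S_0' = S_0 - PV(D) = 47.9300 - 0.26531712 = 47.66468288
d1 = (ln(S_0'/K) + (r + sigma^2/2)*T) / (sigma*sqrt(T)) = 0.17878214
d2 = d1 - sigma*sqrt(T) = -0.17628828
exp(-rT) = 0.96464029
N(-d1) = 0.42905439; N(-d2) = 0.56996626
P = K * exp(-rT) * N(-d2) - S_0' * N(-d1) = 49.3900 * 0.96464029 * 0.56996626 - 47.66468288 * 0.42905439 = 6.7045


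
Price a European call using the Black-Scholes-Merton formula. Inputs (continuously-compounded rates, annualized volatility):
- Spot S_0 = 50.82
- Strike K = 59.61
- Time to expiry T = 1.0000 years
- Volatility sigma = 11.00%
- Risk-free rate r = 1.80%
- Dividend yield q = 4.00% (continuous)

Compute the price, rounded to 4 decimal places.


Answer: Price = 0.1211

Derivation:
d1 = (ln(S/K) + (r - q + 0.5*sigma^2) * T) / (sigma * sqrt(T)) = -1.59530334
d2 = d1 - sigma * sqrt(T) = -1.70530334
exp(-rT) = 0.98216103; exp(-qT) = 0.96078944
C = S_0 * exp(-qT) * N(d1) - K * exp(-rT) * N(d2)
N(d1) = 0.05532221; N(d2) = 0.04406893
C = 50.8200 * 0.96078944 * 0.05532221 - 59.6100 * 0.98216103 * 0.04406893 = 0.1211


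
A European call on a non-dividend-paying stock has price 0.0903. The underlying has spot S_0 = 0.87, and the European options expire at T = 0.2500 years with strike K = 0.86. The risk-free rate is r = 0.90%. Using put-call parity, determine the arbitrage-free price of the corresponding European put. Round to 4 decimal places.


Put-call parity: C - P = S_0 * exp(-qT) - K * exp(-rT).
S_0 * exp(-qT) = 0.8700 * 1.00000000 = 0.87000000
K * exp(-rT) = 0.8600 * 0.99775253 = 0.85806718
P = C - S*exp(-qT) + K*exp(-rT)
P = 0.0903 - 0.87000000 + 0.85806718 = 0.0784

Answer: Put price = 0.0784


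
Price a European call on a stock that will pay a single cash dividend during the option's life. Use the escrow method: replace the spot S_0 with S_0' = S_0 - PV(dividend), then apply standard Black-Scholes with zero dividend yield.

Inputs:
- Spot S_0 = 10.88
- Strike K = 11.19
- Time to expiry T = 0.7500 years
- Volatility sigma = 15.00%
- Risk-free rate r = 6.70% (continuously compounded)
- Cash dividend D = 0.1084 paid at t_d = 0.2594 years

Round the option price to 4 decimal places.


Answer: Price = 0.6229

Derivation:
PV(D) = D * exp(-r * t_d) = 0.1084 * 0.98277036 = 0.10653231
S_0' = S_0 - PV(D) = 10.8800 - 0.10653231 = 10.77346769
d1 = (ln(S_0'/K) + (r + sigma^2/2)*T) / (sigma*sqrt(T)) = 0.15975970
d2 = d1 - sigma*sqrt(T) = 0.02985589
exp(-rT) = 0.95099165
N(d1) = 0.56346482; N(d2) = 0.51190901
C = S_0' * N(d1) - K * exp(-rT) * N(d2) = 10.77346769 * 0.56346482 - 11.1900 * 0.95099165 * 0.51190901 = 0.6229


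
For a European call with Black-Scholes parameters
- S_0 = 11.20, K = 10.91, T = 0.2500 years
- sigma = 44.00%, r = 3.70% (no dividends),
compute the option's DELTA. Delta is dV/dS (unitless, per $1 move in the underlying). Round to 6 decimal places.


Answer: Delta = 0.606916

Derivation:
d1 = 0.2712908112; d2 = 0.0512908112
phi(d1) = 0.3845283021; exp(-qT) = 1.0000000000; exp(-rT) = 0.9907926496
N(d1) = 0.6069163134
Delta = exp(-qT) * N(d1) = 1.0000000000 * 0.6069163134 = 0.606916


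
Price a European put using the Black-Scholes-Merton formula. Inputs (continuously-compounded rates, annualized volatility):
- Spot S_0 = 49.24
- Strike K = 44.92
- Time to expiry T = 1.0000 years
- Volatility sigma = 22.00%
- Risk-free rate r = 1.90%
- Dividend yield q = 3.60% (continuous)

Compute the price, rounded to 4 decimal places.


d1 = (ln(S/K) + (r - q + 0.5*sigma^2) * T) / (sigma * sqrt(T)) = 0.45010532
d2 = d1 - sigma * sqrt(T) = 0.23010532
exp(-rT) = 0.98117936; exp(-qT) = 0.96464029
P = K * exp(-rT) * N(-d2) - S_0 * exp(-qT) * N(-d1)
N(-d1) = 0.32631725; N(-d2) = 0.40900496
P = 44.9200 * 0.98117936 * 0.40900496 - 49.2400 * 0.96464029 * 0.32631725 = 2.5270

Answer: Price = 2.5270


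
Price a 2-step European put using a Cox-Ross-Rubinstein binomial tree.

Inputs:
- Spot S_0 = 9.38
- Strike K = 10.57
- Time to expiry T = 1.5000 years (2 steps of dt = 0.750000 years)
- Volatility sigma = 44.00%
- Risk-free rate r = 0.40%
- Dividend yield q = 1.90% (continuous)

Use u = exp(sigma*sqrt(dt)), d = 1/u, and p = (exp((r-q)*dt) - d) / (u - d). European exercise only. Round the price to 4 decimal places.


Answer: Price = V(0,0) = 2.8425

Derivation:
dt = T/N = 0.750000
u = exp(sigma*sqrt(dt)) = 1.463823; d = 1/u = 0.683143
p = (exp((r-q)*dt) - d) / (u - d) = 0.391544
Discount per step: exp(-r*dt) = 0.997004
Stock lattice S(k, i) with i counting down-moves:
  k=0: S(0,0) = 9.3800
  k=1: S(1,0) = 13.7307; S(1,1) = 6.4079
  k=2: S(2,0) = 20.0992; S(2,1) = 9.3800; S(2,2) = 4.3775
Terminal payoffs V(N, i) = max(K - S_T, 0):
  V(2,0) = 0.000000; V(2,1) = 1.190000; V(2,2) = 6.192502
Backward induction: V(k, i) = exp(-r*dt) * [p * V(k+1, i) + (1-p) * V(k+1, i+1)].
  V(1,0) = exp(-r*dt) * [p*0.000000 + (1-p)*1.190000] = 0.721894
  V(1,1) = exp(-r*dt) * [p*1.190000 + (1-p)*6.192502] = 4.221122
  V(0,0) = exp(-r*dt) * [p*0.721894 + (1-p)*4.221122] = 2.842481


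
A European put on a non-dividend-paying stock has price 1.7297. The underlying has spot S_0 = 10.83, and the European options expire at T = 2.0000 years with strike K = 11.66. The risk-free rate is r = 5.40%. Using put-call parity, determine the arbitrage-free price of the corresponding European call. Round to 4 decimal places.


Put-call parity: C - P = S_0 * exp(-qT) - K * exp(-rT).
S_0 * exp(-qT) = 10.8300 * 1.00000000 = 10.83000000
K * exp(-rT) = 11.6600 * 0.89762760 = 10.46633777
C = P + S*exp(-qT) - K*exp(-rT)
C = 1.7297 + 10.83000000 - 10.46633777 = 2.0934

Answer: Call price = 2.0934


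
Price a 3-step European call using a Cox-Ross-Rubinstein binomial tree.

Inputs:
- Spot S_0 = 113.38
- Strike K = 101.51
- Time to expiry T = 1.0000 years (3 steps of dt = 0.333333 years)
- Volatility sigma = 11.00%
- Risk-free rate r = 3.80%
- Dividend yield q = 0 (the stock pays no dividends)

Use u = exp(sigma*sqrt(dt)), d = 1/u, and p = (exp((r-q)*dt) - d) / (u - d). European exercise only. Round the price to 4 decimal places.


dt = T/N = 0.333333
u = exp(sigma*sqrt(dt)) = 1.065569; d = 1/u = 0.938466
p = (exp((r-q)*dt) - d) / (u - d) = 0.584419
Discount per step: exp(-r*dt) = 0.987413
Stock lattice S(k, i) with i counting down-moves:
  k=0: S(0,0) = 113.3800
  k=1: S(1,0) = 120.8142; S(1,1) = 106.4033
  k=2: S(2,0) = 128.7358; S(2,1) = 113.3800; S(2,2) = 99.8559
  k=3: S(3,0) = 137.1768; S(3,1) = 120.8142; S(3,2) = 106.4033; S(3,3) = 93.7114
Terminal payoffs V(N, i) = max(S_T - K, 0):
  V(3,0) = 35.666799; V(3,1) = 19.304165; V(3,2) = 4.893288; V(3,3) = 0.000000
Backward induction: V(k, i) = exp(-r*dt) * [p * V(k+1, i) + (1-p) * V(k+1, i+1)].
  V(2,0) = exp(-r*dt) * [p*35.666799 + (1-p)*19.304165] = 28.503462
  V(2,1) = exp(-r*dt) * [p*19.304165 + (1-p)*4.893288] = 13.147684
  V(2,2) = exp(-r*dt) * [p*4.893288 + (1-p)*0.000000] = 2.823737
  V(1,0) = exp(-r*dt) * [p*28.503462 + (1-p)*13.147684] = 21.843452
  V(1,1) = exp(-r*dt) * [p*13.147684 + (1-p)*2.823737] = 8.745765
  V(0,0) = exp(-r*dt) * [p*21.843452 + (1-p)*8.745765] = 16.193877

Answer: Price = V(0,0) = 16.1939


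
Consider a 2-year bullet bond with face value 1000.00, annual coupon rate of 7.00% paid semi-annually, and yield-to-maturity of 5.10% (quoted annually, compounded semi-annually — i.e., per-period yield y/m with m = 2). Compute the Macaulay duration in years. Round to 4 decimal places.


Coupon per period c = face * coupon_rate / m = 35.000000
Periods per year m = 2; per-period yield y/m = 0.025500
Number of cashflows N = 4
Cashflows (t years, CF_t, discount factor 1/(1+y/m)^(m*t), PV):
  t = 0.5000: CF_t = 35.000000, DF = 0.975134, PV = 34.129693
  t = 1.0000: CF_t = 35.000000, DF = 0.950886, PV = 33.281027
  t = 1.5000: CF_t = 35.000000, DF = 0.927242, PV = 32.453463
  t = 2.0000: CF_t = 1035.000000, DF = 0.904185, PV = 935.831568
Price P = sum_t PV_t = 1035.695751
Macaulay numerator sum_t t * PV_t:
  t * PV_t at t = 0.5000: 17.064846
  t * PV_t at t = 1.0000: 33.281027
  t * PV_t at t = 1.5000: 48.680195
  t * PV_t at t = 2.0000: 1871.663136
Macaulay duration D = (sum_t t * PV_t) / P = 1970.689204 / 1035.695751 = 1.902768

Answer: Macaulay duration = 1.9028 years


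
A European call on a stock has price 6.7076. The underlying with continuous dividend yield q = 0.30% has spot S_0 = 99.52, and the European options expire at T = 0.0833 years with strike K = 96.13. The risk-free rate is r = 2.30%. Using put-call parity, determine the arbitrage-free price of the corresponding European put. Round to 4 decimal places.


Answer: Put price = 3.1585

Derivation:
Put-call parity: C - P = S_0 * exp(-qT) - K * exp(-rT).
S_0 * exp(-qT) = 99.5200 * 0.99975013 = 99.49513306
K * exp(-rT) = 96.1300 * 0.99808593 = 95.94600085
P = C - S*exp(-qT) + K*exp(-rT)
P = 6.7076 - 99.49513306 + 95.94600085 = 3.1585


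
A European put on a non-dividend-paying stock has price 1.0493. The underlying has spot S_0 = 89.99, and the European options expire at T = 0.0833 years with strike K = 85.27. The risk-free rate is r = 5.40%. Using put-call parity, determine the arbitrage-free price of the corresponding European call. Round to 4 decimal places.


Answer: Call price = 6.1520

Derivation:
Put-call parity: C - P = S_0 * exp(-qT) - K * exp(-rT).
S_0 * exp(-qT) = 89.9900 * 1.00000000 = 89.99000000
K * exp(-rT) = 85.2700 * 0.99551190 = 84.88729986
C = P + S*exp(-qT) - K*exp(-rT)
C = 1.0493 + 89.99000000 - 84.88729986 = 6.1520


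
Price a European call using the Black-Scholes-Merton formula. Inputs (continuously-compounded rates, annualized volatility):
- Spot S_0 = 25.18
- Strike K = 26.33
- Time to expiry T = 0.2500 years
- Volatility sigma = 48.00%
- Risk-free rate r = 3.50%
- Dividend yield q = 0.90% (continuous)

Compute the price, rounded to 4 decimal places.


d1 = (ln(S/K) + (r - q + 0.5*sigma^2) * T) / (sigma * sqrt(T)) = -0.03899560
d2 = d1 - sigma * sqrt(T) = -0.27899560
exp(-rT) = 0.99128817; exp(-qT) = 0.99775253
C = S_0 * exp(-qT) * N(d1) - K * exp(-rT) * N(d2)
N(d1) = 0.48444695; N(d2) = 0.39012410
C = 25.1800 * 0.99775253 * 0.48444695 - 26.3300 * 0.99128817 * 0.39012410 = 1.9885

Answer: Price = 1.9885


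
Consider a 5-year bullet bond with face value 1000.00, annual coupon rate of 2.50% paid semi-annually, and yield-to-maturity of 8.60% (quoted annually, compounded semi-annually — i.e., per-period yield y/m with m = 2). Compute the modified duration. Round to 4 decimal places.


Answer: Modified duration = 4.4870

Derivation:
Coupon per period c = face * coupon_rate / m = 12.500000
Periods per year m = 2; per-period yield y/m = 0.043000
Number of cashflows N = 10
Cashflows (t years, CF_t, discount factor 1/(1+y/m)^(m*t), PV):
  t = 0.5000: CF_t = 12.500000, DF = 0.958773, PV = 11.984660
  t = 1.0000: CF_t = 12.500000, DF = 0.919245, PV = 11.490565
  t = 1.5000: CF_t = 12.500000, DF = 0.881347, PV = 11.016841
  t = 2.0000: CF_t = 12.500000, DF = 0.845012, PV = 10.562647
  t = 2.5000: CF_t = 12.500000, DF = 0.810174, PV = 10.127179
  t = 3.0000: CF_t = 12.500000, DF = 0.776773, PV = 9.709663
  t = 3.5000: CF_t = 12.500000, DF = 0.744749, PV = 9.309361
  t = 4.0000: CF_t = 12.500000, DF = 0.714045, PV = 8.925561
  t = 4.5000: CF_t = 12.500000, DF = 0.684607, PV = 8.557585
  t = 5.0000: CF_t = 1012.500000, DF = 0.656382, PV = 664.587162
Price P = sum_t PV_t = 756.271225
First compute Macaulay numerator sum_t t * PV_t:
  t * PV_t at t = 0.5000: 5.992330
  t * PV_t at t = 1.0000: 11.490565
  t * PV_t at t = 1.5000: 16.525262
  t * PV_t at t = 2.0000: 21.125295
  t * PV_t at t = 2.5000: 25.317947
  t * PV_t at t = 3.0000: 29.128989
  t * PV_t at t = 3.5000: 32.582762
  t * PV_t at t = 4.0000: 35.702246
  t * PV_t at t = 4.5000: 38.509134
  t * PV_t at t = 5.0000: 3322.935810
Macaulay duration D = 3539.310339 / 756.271225 = 4.679948
Modified duration = D / (1 + y/m) = 4.679948 / (1 + 0.043000) = 4.487007


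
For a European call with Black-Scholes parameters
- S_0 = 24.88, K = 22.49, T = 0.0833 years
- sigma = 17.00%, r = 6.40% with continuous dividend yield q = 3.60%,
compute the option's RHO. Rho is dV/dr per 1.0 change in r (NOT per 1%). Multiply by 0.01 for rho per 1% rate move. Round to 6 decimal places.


Answer: Rho = 1.828609

Derivation:
d1 = 2.1304326633; d2 = 2.0813677064
phi(d1) = 0.0412415020; exp(-qT) = 0.9970056919; exp(-rT) = 0.9946829856
N(d2) = 0.9812998689
Rho = K*T*exp(-rT)*N(d2) = 22.4900 * 0.0833 * 0.9946829856 * 0.9812998689 = 1.828609


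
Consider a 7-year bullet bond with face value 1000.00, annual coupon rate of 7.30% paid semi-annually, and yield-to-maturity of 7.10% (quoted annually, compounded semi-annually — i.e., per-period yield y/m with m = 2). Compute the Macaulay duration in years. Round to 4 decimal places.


Answer: Macaulay duration = 5.6118 years

Derivation:
Coupon per period c = face * coupon_rate / m = 36.500000
Periods per year m = 2; per-period yield y/m = 0.035500
Number of cashflows N = 14
Cashflows (t years, CF_t, discount factor 1/(1+y/m)^(m*t), PV):
  t = 0.5000: CF_t = 36.500000, DF = 0.965717, PV = 35.248672
  t = 1.0000: CF_t = 36.500000, DF = 0.932609, PV = 34.040243
  t = 1.5000: CF_t = 36.500000, DF = 0.900637, PV = 32.873243
  t = 2.0000: CF_t = 36.500000, DF = 0.869760, PV = 31.746251
  t = 2.5000: CF_t = 36.500000, DF = 0.839942, PV = 30.657896
  t = 3.0000: CF_t = 36.500000, DF = 0.811147, PV = 29.606853
  t = 3.5000: CF_t = 36.500000, DF = 0.783338, PV = 28.591842
  t = 4.0000: CF_t = 36.500000, DF = 0.756483, PV = 27.611630
  t = 4.5000: CF_t = 36.500000, DF = 0.730549, PV = 26.665021
  t = 5.0000: CF_t = 36.500000, DF = 0.705503, PV = 25.750866
  t = 5.5000: CF_t = 36.500000, DF = 0.681316, PV = 24.868050
  t = 6.0000: CF_t = 36.500000, DF = 0.657959, PV = 24.015500
  t = 6.5000: CF_t = 36.500000, DF = 0.635402, PV = 23.192177
  t = 7.0000: CF_t = 1036.500000, DF = 0.613619, PV = 636.015736
Price P = sum_t PV_t = 1010.883982
Macaulay numerator sum_t t * PV_t:
  t * PV_t at t = 0.5000: 17.624336
  t * PV_t at t = 1.0000: 34.040243
  t * PV_t at t = 1.5000: 49.309865
  t * PV_t at t = 2.0000: 63.492503
  t * PV_t at t = 2.5000: 76.644740
  t * PV_t at t = 3.0000: 88.820559
  t * PV_t at t = 3.5000: 100.071449
  t * PV_t at t = 4.0000: 110.446518
  t * PV_t at t = 4.5000: 119.992596
  t * PV_t at t = 5.0000: 128.754328
  t * PV_t at t = 5.5000: 136.774274
  t * PV_t at t = 6.0000: 144.092998
  t * PV_t at t = 6.5000: 150.749152
  t * PV_t at t = 7.0000: 4452.110155
Macaulay duration D = (sum_t t * PV_t) / P = 5672.923717 / 1010.883982 = 5.611845


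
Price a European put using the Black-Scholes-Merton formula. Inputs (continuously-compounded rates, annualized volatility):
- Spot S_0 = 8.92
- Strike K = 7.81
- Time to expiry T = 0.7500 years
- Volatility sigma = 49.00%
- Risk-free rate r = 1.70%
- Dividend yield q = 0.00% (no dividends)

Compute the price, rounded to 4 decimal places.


d1 = (ln(S/K) + (r - q + 0.5*sigma^2) * T) / (sigma * sqrt(T)) = 0.55538382
d2 = d1 - sigma * sqrt(T) = 0.13103137
exp(-rT) = 0.98733094; exp(-qT) = 1.00000000
P = K * exp(-rT) * N(-d2) - S_0 * exp(-qT) * N(-d1)
N(-d1) = 0.28931608; N(-d2) = 0.44787525
P = 7.8100 * 0.98733094 * 0.44787525 - 8.9200 * 1.00000000 * 0.28931608 = 0.8729

Answer: Price = 0.8729


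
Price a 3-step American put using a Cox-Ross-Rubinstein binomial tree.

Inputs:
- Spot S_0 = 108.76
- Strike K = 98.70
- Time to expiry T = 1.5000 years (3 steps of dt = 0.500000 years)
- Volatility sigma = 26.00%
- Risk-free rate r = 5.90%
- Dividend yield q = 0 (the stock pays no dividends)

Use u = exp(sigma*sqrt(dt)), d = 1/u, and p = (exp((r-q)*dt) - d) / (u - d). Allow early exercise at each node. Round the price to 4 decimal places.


Answer: Price = V(0,0) = 6.5044

Derivation:
dt = T/N = 0.500000
u = exp(sigma*sqrt(dt)) = 1.201833; d = 1/u = 0.832062
p = (exp((r-q)*dt) - d) / (u - d) = 0.535135
Discount per step: exp(-r*dt) = 0.970931
Stock lattice S(k, i) with i counting down-moves:
  k=0: S(0,0) = 108.7600
  k=1: S(1,0) = 130.7113; S(1,1) = 90.4951
  k=2: S(2,0) = 157.0932; S(2,1) = 108.7600; S(2,2) = 75.2976
  k=3: S(3,0) = 188.7997; S(3,1) = 130.7113; S(3,2) = 90.4951; S(3,3) = 62.6523
Terminal payoffs V(N, i) = max(K - S_T, 0):
  V(3,0) = 0.000000; V(3,1) = 0.000000; V(3,2) = 8.204886; V(3,3) = 36.047704
Backward induction: V(k, i) = exp(-r*dt) * [p * V(k+1, i) + (1-p) * V(k+1, i+1)]; then take max(V_cont, immediate exercise) for American.
  V(2,0) = exp(-r*dt) * [p*0.000000 + (1-p)*0.000000] = 0.000000; exercise = 0.000000; V(2,0) = max -> 0.000000
  V(2,1) = exp(-r*dt) * [p*0.000000 + (1-p)*8.204886] = 3.703292; exercise = 0.000000; V(2,1) = max -> 3.703292
  V(2,2) = exp(-r*dt) * [p*8.204886 + (1-p)*36.047704] = 20.533290; exercise = 23.402413; V(2,2) = max -> 23.402413
  V(1,0) = exp(-r*dt) * [p*0.000000 + (1-p)*3.703292] = 1.671489; exercise = 0.000000; V(1,0) = max -> 1.671489
  V(1,1) = exp(-r*dt) * [p*3.703292 + (1-p)*23.402413] = 12.486879; exercise = 8.204886; V(1,1) = max -> 12.486879
  V(0,0) = exp(-r*dt) * [p*1.671489 + (1-p)*12.486879] = 6.504449; exercise = 0.000000; V(0,0) = max -> 6.504449


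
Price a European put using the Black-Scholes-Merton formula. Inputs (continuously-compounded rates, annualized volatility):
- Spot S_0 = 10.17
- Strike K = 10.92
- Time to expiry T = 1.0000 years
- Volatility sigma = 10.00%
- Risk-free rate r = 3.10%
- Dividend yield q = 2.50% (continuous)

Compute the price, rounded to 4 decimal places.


Answer: Price = 0.8265

Derivation:
d1 = (ln(S/K) + (r - q + 0.5*sigma^2) * T) / (sigma * sqrt(T)) = -0.60153760
d2 = d1 - sigma * sqrt(T) = -0.70153760
exp(-rT) = 0.96947557; exp(-qT) = 0.97530991
P = K * exp(-rT) * N(-d2) - S_0 * exp(-qT) * N(-d1)
N(-d1) = 0.72625901; N(-d2) = 0.75851621
P = 10.9200 * 0.96947557 * 0.75851621 - 10.1700 * 0.97530991 * 0.72625901 = 0.8265


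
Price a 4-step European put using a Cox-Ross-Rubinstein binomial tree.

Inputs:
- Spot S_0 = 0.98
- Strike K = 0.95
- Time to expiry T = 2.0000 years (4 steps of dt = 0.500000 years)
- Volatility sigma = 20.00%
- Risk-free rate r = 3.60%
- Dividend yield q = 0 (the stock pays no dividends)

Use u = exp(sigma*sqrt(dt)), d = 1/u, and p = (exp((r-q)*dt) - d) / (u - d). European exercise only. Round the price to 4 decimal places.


dt = T/N = 0.500000
u = exp(sigma*sqrt(dt)) = 1.151910; d = 1/u = 0.868123
p = (exp((r-q)*dt) - d) / (u - d) = 0.528706
Discount per step: exp(-r*dt) = 0.982161
Stock lattice S(k, i) with i counting down-moves:
  k=0: S(0,0) = 0.9800
  k=1: S(1,0) = 1.1289; S(1,1) = 0.8508
  k=2: S(2,0) = 1.3004; S(2,1) = 0.9800; S(2,2) = 0.7386
  k=3: S(3,0) = 1.4979; S(3,1) = 1.1289; S(3,2) = 0.8508; S(3,3) = 0.6412
  k=4: S(4,0) = 1.7254; S(4,1) = 1.3004; S(4,2) = 0.9800; S(4,3) = 0.7386; S(4,4) = 0.5566
Terminal payoffs V(N, i) = max(K - S_T, 0):
  V(4,0) = 0.000000; V(4,1) = 0.000000; V(4,2) = 0.000000; V(4,3) = 0.211434; V(4,4) = 0.393389
Backward induction: V(k, i) = exp(-r*dt) * [p * V(k+1, i) + (1-p) * V(k+1, i+1)].
  V(3,0) = exp(-r*dt) * [p*0.000000 + (1-p)*0.000000] = 0.000000
  V(3,1) = exp(-r*dt) * [p*0.000000 + (1-p)*0.000000] = 0.000000
  V(3,2) = exp(-r*dt) * [p*0.000000 + (1-p)*0.211434] = 0.097870
  V(3,3) = exp(-r*dt) * [p*0.211434 + (1-p)*0.393389] = 0.291887
  V(2,0) = exp(-r*dt) * [p*0.000000 + (1-p)*0.000000] = 0.000000
  V(2,1) = exp(-r*dt) * [p*0.000000 + (1-p)*0.097870] = 0.045303
  V(2,2) = exp(-r*dt) * [p*0.097870 + (1-p)*0.291887] = 0.185932
  V(1,0) = exp(-r*dt) * [p*0.000000 + (1-p)*0.045303] = 0.020970
  V(1,1) = exp(-r*dt) * [p*0.045303 + (1-p)*0.185932] = 0.109590
  V(0,0) = exp(-r*dt) * [p*0.020970 + (1-p)*0.109590] = 0.061617

Answer: Price = V(0,0) = 0.0616


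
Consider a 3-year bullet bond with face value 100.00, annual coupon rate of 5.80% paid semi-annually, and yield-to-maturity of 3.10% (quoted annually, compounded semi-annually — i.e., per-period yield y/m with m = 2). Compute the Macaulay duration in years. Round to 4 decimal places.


Answer: Macaulay duration = 2.8051 years

Derivation:
Coupon per period c = face * coupon_rate / m = 2.900000
Periods per year m = 2; per-period yield y/m = 0.015500
Number of cashflows N = 6
Cashflows (t years, CF_t, discount factor 1/(1+y/m)^(m*t), PV):
  t = 0.5000: CF_t = 2.900000, DF = 0.984737, PV = 2.855736
  t = 1.0000: CF_t = 2.900000, DF = 0.969706, PV = 2.812148
  t = 1.5000: CF_t = 2.900000, DF = 0.954905, PV = 2.769225
  t = 2.0000: CF_t = 2.900000, DF = 0.940330, PV = 2.726957
  t = 2.5000: CF_t = 2.900000, DF = 0.925977, PV = 2.685334
  t = 3.0000: CF_t = 102.900000, DF = 0.911844, PV = 93.828724
Price P = sum_t PV_t = 107.678124
Macaulay numerator sum_t t * PV_t:
  t * PV_t at t = 0.5000: 1.427868
  t * PV_t at t = 1.0000: 2.812148
  t * PV_t at t = 1.5000: 4.153837
  t * PV_t at t = 2.0000: 5.453914
  t * PV_t at t = 2.5000: 6.713336
  t * PV_t at t = 3.0000: 281.486171
Macaulay duration D = (sum_t t * PV_t) / P = 302.047274 / 107.678124 = 2.805094


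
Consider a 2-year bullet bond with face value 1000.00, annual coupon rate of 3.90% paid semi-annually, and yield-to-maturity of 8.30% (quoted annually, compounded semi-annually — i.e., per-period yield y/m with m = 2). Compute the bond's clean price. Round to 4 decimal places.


Coupon per period c = face * coupon_rate / m = 19.500000
Periods per year m = 2; per-period yield y/m = 0.041500
Number of cashflows N = 4
Cashflows (t years, CF_t, discount factor 1/(1+y/m)^(m*t), PV):
  t = 0.5000: CF_t = 19.500000, DF = 0.960154, PV = 18.722996
  t = 1.0000: CF_t = 19.500000, DF = 0.921895, PV = 17.976952
  t = 1.5000: CF_t = 19.500000, DF = 0.885161, PV = 17.260636
  t = 2.0000: CF_t = 1019.500000, DF = 0.849890, PV = 866.463221
Price P = sum_t PV_t = 920.423805

Answer: Price = 920.4238


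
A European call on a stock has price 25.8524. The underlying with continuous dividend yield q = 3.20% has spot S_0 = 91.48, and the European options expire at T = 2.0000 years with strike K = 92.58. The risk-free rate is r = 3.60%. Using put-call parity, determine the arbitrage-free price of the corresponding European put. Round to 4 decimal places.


Put-call parity: C - P = S_0 * exp(-qT) - K * exp(-rT).
S_0 * exp(-qT) = 91.4800 * 0.93800500 = 85.80869736
K * exp(-rT) = 92.5800 * 0.93053090 = 86.14855033
P = C - S*exp(-qT) + K*exp(-rT)
P = 25.8524 - 85.80869736 + 86.14855033 = 26.1923

Answer: Put price = 26.1923


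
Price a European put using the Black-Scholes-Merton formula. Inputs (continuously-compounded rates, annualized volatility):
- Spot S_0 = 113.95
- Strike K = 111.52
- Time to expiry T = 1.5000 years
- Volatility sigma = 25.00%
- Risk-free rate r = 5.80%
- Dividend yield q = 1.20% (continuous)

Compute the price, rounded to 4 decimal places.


Answer: Price = 8.7441

Derivation:
d1 = (ln(S/K) + (r - q + 0.5*sigma^2) * T) / (sigma * sqrt(T)) = 0.44884714
d2 = d1 - sigma * sqrt(T) = 0.14266092
exp(-rT) = 0.91667710; exp(-qT) = 0.98216103
P = K * exp(-rT) * N(-d2) - S_0 * exp(-qT) * N(-d1)
N(-d1) = 0.32677096; N(-d2) = 0.44327899
P = 111.5200 * 0.91667710 * 0.44327899 - 113.9500 * 0.98216103 * 0.32677096 = 8.7441


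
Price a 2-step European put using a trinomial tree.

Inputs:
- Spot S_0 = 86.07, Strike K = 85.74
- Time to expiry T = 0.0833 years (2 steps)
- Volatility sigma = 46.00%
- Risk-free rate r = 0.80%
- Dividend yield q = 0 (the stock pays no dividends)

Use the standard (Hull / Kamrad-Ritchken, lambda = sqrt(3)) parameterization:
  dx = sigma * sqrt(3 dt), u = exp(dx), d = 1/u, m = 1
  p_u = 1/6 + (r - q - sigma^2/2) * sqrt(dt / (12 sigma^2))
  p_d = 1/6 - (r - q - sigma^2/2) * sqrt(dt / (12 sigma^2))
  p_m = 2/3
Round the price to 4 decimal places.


Answer: Price = V(0,0) = 3.7614

Derivation:
dt = T/N = 0.041650; dx = sigma*sqrt(3*dt) = 0.162602
u = exp(dx) = 1.176568; d = 1/u = 0.849929
p_u = 0.154141, p_m = 0.666667, p_d = 0.179192
Discount per step: exp(-r*dt) = 0.999667
Stock lattice S(k, j) with j the centered position index:
  k=0: S(0,+0) = 86.0700
  k=1: S(1,-1) = 73.1534; S(1,+0) = 86.0700; S(1,+1) = 101.2672
  k=2: S(2,-2) = 62.1752; S(2,-1) = 73.1534; S(2,+0) = 86.0700; S(2,+1) = 101.2672; S(2,+2) = 119.1478
Terminal payoffs V(N, j) = max(K - S_T, 0):
  V(2,-2) = 23.564759; V(2,-1) = 12.586579; V(2,+0) = 0.000000; V(2,+1) = 0.000000; V(2,+2) = 0.000000
Backward induction: V(k, j) = exp(-r*dt) * [p_u * V(k+1, j+1) + p_m * V(k+1, j) + p_d * V(k+1, j-1)]
  V(1,-1) = exp(-r*dt) * [p_u*0.000000 + p_m*12.586579 + p_d*23.564759] = 12.609473
  V(1,+0) = exp(-r*dt) * [p_u*0.000000 + p_m*0.000000 + p_d*12.586579] = 2.254666
  V(1,+1) = exp(-r*dt) * [p_u*0.000000 + p_m*0.000000 + p_d*0.000000] = 0.000000
  V(0,+0) = exp(-r*dt) * [p_u*0.000000 + p_m*2.254666 + p_d*12.609473] = 3.761377
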